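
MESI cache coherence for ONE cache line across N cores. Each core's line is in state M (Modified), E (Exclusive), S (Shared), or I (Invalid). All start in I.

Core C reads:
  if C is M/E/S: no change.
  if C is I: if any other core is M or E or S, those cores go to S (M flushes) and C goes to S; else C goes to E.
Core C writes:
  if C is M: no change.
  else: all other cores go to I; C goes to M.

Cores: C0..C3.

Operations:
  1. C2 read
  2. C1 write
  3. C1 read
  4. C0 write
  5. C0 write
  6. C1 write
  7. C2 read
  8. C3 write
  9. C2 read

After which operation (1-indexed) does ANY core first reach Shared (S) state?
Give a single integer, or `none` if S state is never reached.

Op 1: C2 read [C2 read from I: no other sharers -> C2=E (exclusive)] -> [I,I,E,I]
Op 2: C1 write [C1 write: invalidate ['C2=E'] -> C1=M] -> [I,M,I,I]
Op 3: C1 read [C1 read: already in M, no change] -> [I,M,I,I]
Op 4: C0 write [C0 write: invalidate ['C1=M'] -> C0=M] -> [M,I,I,I]
Op 5: C0 write [C0 write: already M (modified), no change] -> [M,I,I,I]
Op 6: C1 write [C1 write: invalidate ['C0=M'] -> C1=M] -> [I,M,I,I]
Op 7: C2 read [C2 read from I: others=['C1=M'] -> C2=S, others downsized to S] -> [I,S,S,I]
  -> First S state at op 7; remaining ops need not be traced.

Answer: 7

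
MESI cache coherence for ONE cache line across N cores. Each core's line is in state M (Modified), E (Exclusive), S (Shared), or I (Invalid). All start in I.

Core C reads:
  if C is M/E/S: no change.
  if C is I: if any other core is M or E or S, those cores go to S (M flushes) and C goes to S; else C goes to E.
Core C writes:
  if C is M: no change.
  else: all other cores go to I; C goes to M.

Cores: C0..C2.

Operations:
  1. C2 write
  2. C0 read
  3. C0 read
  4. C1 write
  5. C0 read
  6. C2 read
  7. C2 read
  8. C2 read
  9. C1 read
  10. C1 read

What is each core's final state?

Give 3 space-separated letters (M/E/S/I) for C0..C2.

Answer: S S S

Derivation:
Op 1: C2 write [C2 write: invalidate none -> C2=M] -> [I,I,M]
Op 2: C0 read [C0 read from I: others=['C2=M'] -> C0=S, others downsized to S] -> [S,I,S]
Op 3: C0 read [C0 read: already in S, no change] -> [S,I,S]
Op 4: C1 write [C1 write: invalidate ['C0=S', 'C2=S'] -> C1=M] -> [I,M,I]
Op 5: C0 read [C0 read from I: others=['C1=M'] -> C0=S, others downsized to S] -> [S,S,I]
Op 6: C2 read [C2 read from I: others=['C0=S', 'C1=S'] -> C2=S, others downsized to S] -> [S,S,S]
Op 7: C2 read [C2 read: already in S, no change] -> [S,S,S]
Op 8: C2 read [C2 read: already in S, no change] -> [S,S,S]
Op 9: C1 read [C1 read: already in S, no change] -> [S,S,S]
Op 10: C1 read [C1 read: already in S, no change] -> [S,S,S]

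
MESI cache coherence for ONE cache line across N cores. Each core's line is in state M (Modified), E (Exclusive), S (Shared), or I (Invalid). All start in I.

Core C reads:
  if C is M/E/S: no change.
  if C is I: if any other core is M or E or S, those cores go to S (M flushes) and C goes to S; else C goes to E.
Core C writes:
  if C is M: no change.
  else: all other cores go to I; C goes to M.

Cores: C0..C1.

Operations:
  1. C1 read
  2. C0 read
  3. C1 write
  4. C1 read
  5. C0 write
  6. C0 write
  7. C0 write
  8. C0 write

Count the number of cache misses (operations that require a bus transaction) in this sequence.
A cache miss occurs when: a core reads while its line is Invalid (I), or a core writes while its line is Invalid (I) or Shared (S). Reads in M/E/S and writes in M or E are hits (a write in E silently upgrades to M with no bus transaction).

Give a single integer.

Op 1: C1 read [C1 read from I: no other sharers -> C1=E (exclusive)] -> [I,E] [MISS #1: read from I]
Op 2: C0 read [C0 read from I: others=['C1=E'] -> C0=S, others downsized to S] -> [S,S] [MISS #2: read from I]
Op 3: C1 write [C1 write: invalidate ['C0=S'] -> C1=M] -> [I,M] [MISS #3: write from S]
Op 4: C1 read [C1 read: already in M, no change] -> [I,M] [hit: read from M]
Op 5: C0 write [C0 write: invalidate ['C1=M'] -> C0=M] -> [M,I] [MISS #4: write from I]
Op 6: C0 write [C0 write: already M (modified), no change] -> [M,I] [hit: write from M]
Op 7: C0 write [C0 write: already M (modified), no change] -> [M,I] [hit: write from M]
Op 8: C0 write [C0 write: already M (modified), no change] -> [M,I] [hit: write from M]

Answer: 4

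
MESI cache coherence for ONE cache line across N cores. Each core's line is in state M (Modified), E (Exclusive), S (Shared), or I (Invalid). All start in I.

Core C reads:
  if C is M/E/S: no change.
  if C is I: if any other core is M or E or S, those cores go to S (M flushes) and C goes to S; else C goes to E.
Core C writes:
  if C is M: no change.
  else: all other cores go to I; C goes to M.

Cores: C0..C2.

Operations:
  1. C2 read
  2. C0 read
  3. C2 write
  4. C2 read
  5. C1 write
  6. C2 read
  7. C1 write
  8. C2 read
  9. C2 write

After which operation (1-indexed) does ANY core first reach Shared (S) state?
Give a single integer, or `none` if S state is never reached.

Answer: 2

Derivation:
Op 1: C2 read [C2 read from I: no other sharers -> C2=E (exclusive)] -> [I,I,E]
Op 2: C0 read [C0 read from I: others=['C2=E'] -> C0=S, others downsized to S] -> [S,I,S]
  -> First S state at op 2; remaining ops need not be traced.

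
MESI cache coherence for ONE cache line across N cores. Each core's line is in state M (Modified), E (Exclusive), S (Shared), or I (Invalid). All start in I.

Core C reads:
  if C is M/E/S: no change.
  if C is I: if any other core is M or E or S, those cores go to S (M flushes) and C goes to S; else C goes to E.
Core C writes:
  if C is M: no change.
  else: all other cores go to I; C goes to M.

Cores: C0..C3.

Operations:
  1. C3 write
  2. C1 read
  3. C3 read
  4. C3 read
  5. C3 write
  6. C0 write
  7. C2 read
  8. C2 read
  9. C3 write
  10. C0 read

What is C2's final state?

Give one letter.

Op 1: C3 write [C3 write: invalidate none -> C3=M] -> [I,I,I,M]
Op 2: C1 read [C1 read from I: others=['C3=M'] -> C1=S, others downsized to S] -> [I,S,I,S]
Op 3: C3 read [C3 read: already in S, no change] -> [I,S,I,S]
Op 4: C3 read [C3 read: already in S, no change] -> [I,S,I,S]
Op 5: C3 write [C3 write: invalidate ['C1=S'] -> C3=M] -> [I,I,I,M]
Op 6: C0 write [C0 write: invalidate ['C3=M'] -> C0=M] -> [M,I,I,I]
Op 7: C2 read [C2 read from I: others=['C0=M'] -> C2=S, others downsized to S] -> [S,I,S,I]
Op 8: C2 read [C2 read: already in S, no change] -> [S,I,S,I]
Op 9: C3 write [C3 write: invalidate ['C0=S', 'C2=S'] -> C3=M] -> [I,I,I,M]
Op 10: C0 read [C0 read from I: others=['C3=M'] -> C0=S, others downsized to S] -> [S,I,I,S]

Answer: I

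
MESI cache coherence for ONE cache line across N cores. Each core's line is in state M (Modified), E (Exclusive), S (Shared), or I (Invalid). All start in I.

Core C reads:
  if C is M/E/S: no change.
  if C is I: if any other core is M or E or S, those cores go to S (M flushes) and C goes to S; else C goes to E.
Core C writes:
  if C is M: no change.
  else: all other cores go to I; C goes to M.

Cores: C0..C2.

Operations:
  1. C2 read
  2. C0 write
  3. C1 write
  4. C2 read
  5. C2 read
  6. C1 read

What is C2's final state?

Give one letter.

Op 1: C2 read [C2 read from I: no other sharers -> C2=E (exclusive)] -> [I,I,E]
Op 2: C0 write [C0 write: invalidate ['C2=E'] -> C0=M] -> [M,I,I]
Op 3: C1 write [C1 write: invalidate ['C0=M'] -> C1=M] -> [I,M,I]
Op 4: C2 read [C2 read from I: others=['C1=M'] -> C2=S, others downsized to S] -> [I,S,S]
Op 5: C2 read [C2 read: already in S, no change] -> [I,S,S]
Op 6: C1 read [C1 read: already in S, no change] -> [I,S,S]

Answer: S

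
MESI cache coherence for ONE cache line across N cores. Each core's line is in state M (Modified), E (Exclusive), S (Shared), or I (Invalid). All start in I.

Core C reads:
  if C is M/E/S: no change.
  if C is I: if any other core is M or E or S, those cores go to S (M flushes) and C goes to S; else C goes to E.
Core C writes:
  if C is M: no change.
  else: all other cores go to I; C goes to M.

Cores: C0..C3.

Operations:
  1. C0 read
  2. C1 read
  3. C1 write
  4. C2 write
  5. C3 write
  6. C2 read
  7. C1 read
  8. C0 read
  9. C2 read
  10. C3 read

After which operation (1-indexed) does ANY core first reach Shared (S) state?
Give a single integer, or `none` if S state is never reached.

Op 1: C0 read [C0 read from I: no other sharers -> C0=E (exclusive)] -> [E,I,I,I]
Op 2: C1 read [C1 read from I: others=['C0=E'] -> C1=S, others downsized to S] -> [S,S,I,I]
  -> First S state at op 2; remaining ops need not be traced.

Answer: 2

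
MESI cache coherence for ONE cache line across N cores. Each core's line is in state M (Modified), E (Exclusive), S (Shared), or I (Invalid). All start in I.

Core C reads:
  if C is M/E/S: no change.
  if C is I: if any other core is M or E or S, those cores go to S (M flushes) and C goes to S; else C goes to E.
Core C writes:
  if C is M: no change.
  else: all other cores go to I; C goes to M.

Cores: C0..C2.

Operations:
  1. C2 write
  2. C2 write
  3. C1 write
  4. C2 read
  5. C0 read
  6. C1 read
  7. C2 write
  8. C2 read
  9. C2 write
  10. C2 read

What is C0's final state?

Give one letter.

Answer: I

Derivation:
Op 1: C2 write [C2 write: invalidate none -> C2=M] -> [I,I,M]
Op 2: C2 write [C2 write: already M (modified), no change] -> [I,I,M]
Op 3: C1 write [C1 write: invalidate ['C2=M'] -> C1=M] -> [I,M,I]
Op 4: C2 read [C2 read from I: others=['C1=M'] -> C2=S, others downsized to S] -> [I,S,S]
Op 5: C0 read [C0 read from I: others=['C1=S', 'C2=S'] -> C0=S, others downsized to S] -> [S,S,S]
Op 6: C1 read [C1 read: already in S, no change] -> [S,S,S]
Op 7: C2 write [C2 write: invalidate ['C0=S', 'C1=S'] -> C2=M] -> [I,I,M]
Op 8: C2 read [C2 read: already in M, no change] -> [I,I,M]
Op 9: C2 write [C2 write: already M (modified), no change] -> [I,I,M]
Op 10: C2 read [C2 read: already in M, no change] -> [I,I,M]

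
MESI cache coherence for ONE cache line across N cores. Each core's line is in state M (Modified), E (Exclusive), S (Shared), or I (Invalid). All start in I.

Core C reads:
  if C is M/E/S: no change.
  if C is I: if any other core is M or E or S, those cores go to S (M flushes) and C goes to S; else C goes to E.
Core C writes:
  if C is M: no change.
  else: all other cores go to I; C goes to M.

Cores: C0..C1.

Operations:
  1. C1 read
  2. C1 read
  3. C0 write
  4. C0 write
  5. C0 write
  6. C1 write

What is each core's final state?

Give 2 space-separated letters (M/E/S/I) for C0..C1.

Answer: I M

Derivation:
Op 1: C1 read [C1 read from I: no other sharers -> C1=E (exclusive)] -> [I,E]
Op 2: C1 read [C1 read: already in E, no change] -> [I,E]
Op 3: C0 write [C0 write: invalidate ['C1=E'] -> C0=M] -> [M,I]
Op 4: C0 write [C0 write: already M (modified), no change] -> [M,I]
Op 5: C0 write [C0 write: already M (modified), no change] -> [M,I]
Op 6: C1 write [C1 write: invalidate ['C0=M'] -> C1=M] -> [I,M]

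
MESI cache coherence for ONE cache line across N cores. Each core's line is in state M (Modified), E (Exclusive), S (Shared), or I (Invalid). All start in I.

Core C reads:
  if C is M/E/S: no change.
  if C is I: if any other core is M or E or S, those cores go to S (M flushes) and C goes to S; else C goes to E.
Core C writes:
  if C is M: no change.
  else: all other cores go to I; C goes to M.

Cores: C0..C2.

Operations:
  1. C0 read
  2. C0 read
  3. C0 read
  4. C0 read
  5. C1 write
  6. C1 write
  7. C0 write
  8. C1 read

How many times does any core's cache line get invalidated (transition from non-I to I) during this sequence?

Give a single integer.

Answer: 2

Derivation:
Op 1: C0 read [C0 read from I: no other sharers -> C0=E (exclusive)] -> [E,I,I] (invalidations this op: 0; running total: 0)
Op 2: C0 read [C0 read: already in E, no change] -> [E,I,I] (invalidations this op: 0; running total: 0)
Op 3: C0 read [C0 read: already in E, no change] -> [E,I,I] (invalidations this op: 0; running total: 0)
Op 4: C0 read [C0 read: already in E, no change] -> [E,I,I] (invalidations this op: 0; running total: 0)
Op 5: C1 write [C1 write: invalidate ['C0=E'] -> C1=M] -> [I,M,I] (invalidations this op: 1; running total: 1)
Op 6: C1 write [C1 write: already M (modified), no change] -> [I,M,I] (invalidations this op: 0; running total: 1)
Op 7: C0 write [C0 write: invalidate ['C1=M'] -> C0=M] -> [M,I,I] (invalidations this op: 1; running total: 2)
Op 8: C1 read [C1 read from I: others=['C0=M'] -> C1=S, others downsized to S] -> [S,S,I] (invalidations this op: 0; running total: 2)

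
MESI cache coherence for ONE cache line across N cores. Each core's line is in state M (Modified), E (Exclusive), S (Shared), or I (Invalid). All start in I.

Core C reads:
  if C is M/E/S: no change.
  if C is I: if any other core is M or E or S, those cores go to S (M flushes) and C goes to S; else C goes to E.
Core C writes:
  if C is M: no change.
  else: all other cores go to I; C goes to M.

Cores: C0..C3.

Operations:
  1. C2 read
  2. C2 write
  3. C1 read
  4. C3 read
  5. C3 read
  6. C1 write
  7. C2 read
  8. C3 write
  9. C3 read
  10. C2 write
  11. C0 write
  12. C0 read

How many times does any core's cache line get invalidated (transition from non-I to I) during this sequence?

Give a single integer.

Op 1: C2 read [C2 read from I: no other sharers -> C2=E (exclusive)] -> [I,I,E,I] (invalidations this op: 0; running total: 0)
Op 2: C2 write [C2 write: invalidate none -> C2=M] -> [I,I,M,I] (invalidations this op: 0; running total: 0)
Op 3: C1 read [C1 read from I: others=['C2=M'] -> C1=S, others downsized to S] -> [I,S,S,I] (invalidations this op: 0; running total: 0)
Op 4: C3 read [C3 read from I: others=['C1=S', 'C2=S'] -> C3=S, others downsized to S] -> [I,S,S,S] (invalidations this op: 0; running total: 0)
Op 5: C3 read [C3 read: already in S, no change] -> [I,S,S,S] (invalidations this op: 0; running total: 0)
Op 6: C1 write [C1 write: invalidate ['C2=S', 'C3=S'] -> C1=M] -> [I,M,I,I] (invalidations this op: 2; running total: 2)
Op 7: C2 read [C2 read from I: others=['C1=M'] -> C2=S, others downsized to S] -> [I,S,S,I] (invalidations this op: 0; running total: 2)
Op 8: C3 write [C3 write: invalidate ['C1=S', 'C2=S'] -> C3=M] -> [I,I,I,M] (invalidations this op: 2; running total: 4)
Op 9: C3 read [C3 read: already in M, no change] -> [I,I,I,M] (invalidations this op: 0; running total: 4)
Op 10: C2 write [C2 write: invalidate ['C3=M'] -> C2=M] -> [I,I,M,I] (invalidations this op: 1; running total: 5)
Op 11: C0 write [C0 write: invalidate ['C2=M'] -> C0=M] -> [M,I,I,I] (invalidations this op: 1; running total: 6)
Op 12: C0 read [C0 read: already in M, no change] -> [M,I,I,I] (invalidations this op: 0; running total: 6)

Answer: 6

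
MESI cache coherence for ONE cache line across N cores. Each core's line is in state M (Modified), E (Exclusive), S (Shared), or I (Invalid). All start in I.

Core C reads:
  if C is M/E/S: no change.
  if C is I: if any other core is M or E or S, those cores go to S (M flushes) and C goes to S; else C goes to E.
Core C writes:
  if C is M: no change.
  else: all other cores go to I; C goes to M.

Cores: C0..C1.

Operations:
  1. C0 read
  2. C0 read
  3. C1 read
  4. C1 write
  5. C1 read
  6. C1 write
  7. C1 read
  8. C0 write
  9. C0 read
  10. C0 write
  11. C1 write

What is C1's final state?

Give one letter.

Op 1: C0 read [C0 read from I: no other sharers -> C0=E (exclusive)] -> [E,I]
Op 2: C0 read [C0 read: already in E, no change] -> [E,I]
Op 3: C1 read [C1 read from I: others=['C0=E'] -> C1=S, others downsized to S] -> [S,S]
Op 4: C1 write [C1 write: invalidate ['C0=S'] -> C1=M] -> [I,M]
Op 5: C1 read [C1 read: already in M, no change] -> [I,M]
Op 6: C1 write [C1 write: already M (modified), no change] -> [I,M]
Op 7: C1 read [C1 read: already in M, no change] -> [I,M]
Op 8: C0 write [C0 write: invalidate ['C1=M'] -> C0=M] -> [M,I]
Op 9: C0 read [C0 read: already in M, no change] -> [M,I]
Op 10: C0 write [C0 write: already M (modified), no change] -> [M,I]
Op 11: C1 write [C1 write: invalidate ['C0=M'] -> C1=M] -> [I,M]

Answer: M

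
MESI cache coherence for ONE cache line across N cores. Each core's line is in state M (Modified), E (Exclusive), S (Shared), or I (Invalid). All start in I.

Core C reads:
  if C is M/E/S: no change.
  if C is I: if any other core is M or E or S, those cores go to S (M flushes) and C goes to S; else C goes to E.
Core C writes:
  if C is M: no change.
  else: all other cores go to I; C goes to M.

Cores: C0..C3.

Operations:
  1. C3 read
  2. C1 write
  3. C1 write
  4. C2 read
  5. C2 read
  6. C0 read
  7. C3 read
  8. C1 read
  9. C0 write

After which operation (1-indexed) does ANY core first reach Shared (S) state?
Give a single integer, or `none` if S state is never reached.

Answer: 4

Derivation:
Op 1: C3 read [C3 read from I: no other sharers -> C3=E (exclusive)] -> [I,I,I,E]
Op 2: C1 write [C1 write: invalidate ['C3=E'] -> C1=M] -> [I,M,I,I]
Op 3: C1 write [C1 write: already M (modified), no change] -> [I,M,I,I]
Op 4: C2 read [C2 read from I: others=['C1=M'] -> C2=S, others downsized to S] -> [I,S,S,I]
  -> First S state at op 4; remaining ops need not be traced.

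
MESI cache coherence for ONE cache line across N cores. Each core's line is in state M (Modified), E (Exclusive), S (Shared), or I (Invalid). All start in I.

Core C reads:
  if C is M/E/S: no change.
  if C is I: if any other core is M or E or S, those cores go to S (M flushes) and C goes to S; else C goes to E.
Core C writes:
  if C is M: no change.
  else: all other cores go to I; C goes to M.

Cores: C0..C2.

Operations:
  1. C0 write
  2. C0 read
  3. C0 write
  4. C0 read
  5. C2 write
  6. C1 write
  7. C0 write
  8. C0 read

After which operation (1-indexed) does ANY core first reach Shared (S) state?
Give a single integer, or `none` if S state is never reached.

Op 1: C0 write [C0 write: invalidate none -> C0=M] -> [M,I,I]
Op 2: C0 read [C0 read: already in M, no change] -> [M,I,I]
Op 3: C0 write [C0 write: already M (modified), no change] -> [M,I,I]
Op 4: C0 read [C0 read: already in M, no change] -> [M,I,I]
Op 5: C2 write [C2 write: invalidate ['C0=M'] -> C2=M] -> [I,I,M]
Op 6: C1 write [C1 write: invalidate ['C2=M'] -> C1=M] -> [I,M,I]
Op 7: C0 write [C0 write: invalidate ['C1=M'] -> C0=M] -> [M,I,I]
Op 8: C0 read [C0 read: already in M, no change] -> [M,I,I]
S state never reached in this sequence.

Answer: none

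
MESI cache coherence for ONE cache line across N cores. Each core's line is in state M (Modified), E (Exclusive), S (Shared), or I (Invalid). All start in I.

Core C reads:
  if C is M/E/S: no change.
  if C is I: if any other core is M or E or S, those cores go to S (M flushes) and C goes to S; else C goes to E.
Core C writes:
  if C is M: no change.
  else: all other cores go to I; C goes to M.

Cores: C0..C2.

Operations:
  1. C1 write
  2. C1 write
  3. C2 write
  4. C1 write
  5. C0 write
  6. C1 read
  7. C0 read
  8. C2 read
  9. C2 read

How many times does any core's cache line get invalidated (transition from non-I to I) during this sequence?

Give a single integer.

Answer: 3

Derivation:
Op 1: C1 write [C1 write: invalidate none -> C1=M] -> [I,M,I] (invalidations this op: 0; running total: 0)
Op 2: C1 write [C1 write: already M (modified), no change] -> [I,M,I] (invalidations this op: 0; running total: 0)
Op 3: C2 write [C2 write: invalidate ['C1=M'] -> C2=M] -> [I,I,M] (invalidations this op: 1; running total: 1)
Op 4: C1 write [C1 write: invalidate ['C2=M'] -> C1=M] -> [I,M,I] (invalidations this op: 1; running total: 2)
Op 5: C0 write [C0 write: invalidate ['C1=M'] -> C0=M] -> [M,I,I] (invalidations this op: 1; running total: 3)
Op 6: C1 read [C1 read from I: others=['C0=M'] -> C1=S, others downsized to S] -> [S,S,I] (invalidations this op: 0; running total: 3)
Op 7: C0 read [C0 read: already in S, no change] -> [S,S,I] (invalidations this op: 0; running total: 3)
Op 8: C2 read [C2 read from I: others=['C0=S', 'C1=S'] -> C2=S, others downsized to S] -> [S,S,S] (invalidations this op: 0; running total: 3)
Op 9: C2 read [C2 read: already in S, no change] -> [S,S,S] (invalidations this op: 0; running total: 3)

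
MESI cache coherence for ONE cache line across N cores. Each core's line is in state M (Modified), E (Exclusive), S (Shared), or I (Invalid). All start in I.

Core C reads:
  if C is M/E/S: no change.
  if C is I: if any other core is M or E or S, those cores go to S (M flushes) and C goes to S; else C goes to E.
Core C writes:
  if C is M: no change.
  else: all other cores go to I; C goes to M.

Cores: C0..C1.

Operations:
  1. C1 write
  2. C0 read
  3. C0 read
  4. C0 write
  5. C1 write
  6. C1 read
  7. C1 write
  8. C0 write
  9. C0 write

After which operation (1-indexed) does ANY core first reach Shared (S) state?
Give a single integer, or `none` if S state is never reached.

Answer: 2

Derivation:
Op 1: C1 write [C1 write: invalidate none -> C1=M] -> [I,M]
Op 2: C0 read [C0 read from I: others=['C1=M'] -> C0=S, others downsized to S] -> [S,S]
  -> First S state at op 2; remaining ops need not be traced.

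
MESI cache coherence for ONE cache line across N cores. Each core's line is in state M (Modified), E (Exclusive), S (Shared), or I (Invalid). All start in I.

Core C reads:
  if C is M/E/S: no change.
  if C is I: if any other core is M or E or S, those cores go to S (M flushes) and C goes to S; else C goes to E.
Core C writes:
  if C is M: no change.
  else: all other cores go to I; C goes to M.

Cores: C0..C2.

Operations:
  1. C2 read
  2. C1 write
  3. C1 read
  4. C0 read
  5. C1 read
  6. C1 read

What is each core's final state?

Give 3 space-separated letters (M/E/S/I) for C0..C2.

Answer: S S I

Derivation:
Op 1: C2 read [C2 read from I: no other sharers -> C2=E (exclusive)] -> [I,I,E]
Op 2: C1 write [C1 write: invalidate ['C2=E'] -> C1=M] -> [I,M,I]
Op 3: C1 read [C1 read: already in M, no change] -> [I,M,I]
Op 4: C0 read [C0 read from I: others=['C1=M'] -> C0=S, others downsized to S] -> [S,S,I]
Op 5: C1 read [C1 read: already in S, no change] -> [S,S,I]
Op 6: C1 read [C1 read: already in S, no change] -> [S,S,I]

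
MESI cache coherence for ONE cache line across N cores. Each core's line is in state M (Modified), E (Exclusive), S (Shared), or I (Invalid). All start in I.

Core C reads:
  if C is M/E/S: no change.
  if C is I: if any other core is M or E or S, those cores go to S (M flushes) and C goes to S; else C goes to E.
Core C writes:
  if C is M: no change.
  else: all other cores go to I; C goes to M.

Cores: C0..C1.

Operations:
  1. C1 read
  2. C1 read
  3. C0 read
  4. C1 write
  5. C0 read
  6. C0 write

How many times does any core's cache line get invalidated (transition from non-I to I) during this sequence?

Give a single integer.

Answer: 2

Derivation:
Op 1: C1 read [C1 read from I: no other sharers -> C1=E (exclusive)] -> [I,E] (invalidations this op: 0; running total: 0)
Op 2: C1 read [C1 read: already in E, no change] -> [I,E] (invalidations this op: 0; running total: 0)
Op 3: C0 read [C0 read from I: others=['C1=E'] -> C0=S, others downsized to S] -> [S,S] (invalidations this op: 0; running total: 0)
Op 4: C1 write [C1 write: invalidate ['C0=S'] -> C1=M] -> [I,M] (invalidations this op: 1; running total: 1)
Op 5: C0 read [C0 read from I: others=['C1=M'] -> C0=S, others downsized to S] -> [S,S] (invalidations this op: 0; running total: 1)
Op 6: C0 write [C0 write: invalidate ['C1=S'] -> C0=M] -> [M,I] (invalidations this op: 1; running total: 2)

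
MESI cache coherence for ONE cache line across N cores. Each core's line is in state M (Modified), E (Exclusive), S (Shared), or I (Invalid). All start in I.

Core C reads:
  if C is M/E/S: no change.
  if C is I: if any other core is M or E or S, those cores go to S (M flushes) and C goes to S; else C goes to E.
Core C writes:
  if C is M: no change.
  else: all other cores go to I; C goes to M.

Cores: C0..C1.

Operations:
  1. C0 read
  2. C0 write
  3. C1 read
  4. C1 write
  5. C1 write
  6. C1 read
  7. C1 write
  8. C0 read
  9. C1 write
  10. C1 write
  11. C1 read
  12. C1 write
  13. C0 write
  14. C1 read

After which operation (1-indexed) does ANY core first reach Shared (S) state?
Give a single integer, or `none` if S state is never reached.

Answer: 3

Derivation:
Op 1: C0 read [C0 read from I: no other sharers -> C0=E (exclusive)] -> [E,I]
Op 2: C0 write [C0 write: invalidate none -> C0=M] -> [M,I]
Op 3: C1 read [C1 read from I: others=['C0=M'] -> C1=S, others downsized to S] -> [S,S]
  -> First S state at op 3; remaining ops need not be traced.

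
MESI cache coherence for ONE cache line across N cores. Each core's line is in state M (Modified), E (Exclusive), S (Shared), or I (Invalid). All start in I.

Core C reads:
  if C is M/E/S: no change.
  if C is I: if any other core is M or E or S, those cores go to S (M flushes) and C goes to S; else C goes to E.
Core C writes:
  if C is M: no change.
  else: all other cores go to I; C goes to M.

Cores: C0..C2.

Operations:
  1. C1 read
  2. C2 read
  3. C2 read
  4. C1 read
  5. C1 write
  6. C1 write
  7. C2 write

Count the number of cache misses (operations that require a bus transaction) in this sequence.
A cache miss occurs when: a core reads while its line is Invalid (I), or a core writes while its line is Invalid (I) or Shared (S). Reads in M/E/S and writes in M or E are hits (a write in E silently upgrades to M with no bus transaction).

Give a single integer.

Op 1: C1 read [C1 read from I: no other sharers -> C1=E (exclusive)] -> [I,E,I] [MISS #1: read from I]
Op 2: C2 read [C2 read from I: others=['C1=E'] -> C2=S, others downsized to S] -> [I,S,S] [MISS #2: read from I]
Op 3: C2 read [C2 read: already in S, no change] -> [I,S,S] [hit: read from S]
Op 4: C1 read [C1 read: already in S, no change] -> [I,S,S] [hit: read from S]
Op 5: C1 write [C1 write: invalidate ['C2=S'] -> C1=M] -> [I,M,I] [MISS #3: write from S]
Op 6: C1 write [C1 write: already M (modified), no change] -> [I,M,I] [hit: write from M]
Op 7: C2 write [C2 write: invalidate ['C1=M'] -> C2=M] -> [I,I,M] [MISS #4: write from I]

Answer: 4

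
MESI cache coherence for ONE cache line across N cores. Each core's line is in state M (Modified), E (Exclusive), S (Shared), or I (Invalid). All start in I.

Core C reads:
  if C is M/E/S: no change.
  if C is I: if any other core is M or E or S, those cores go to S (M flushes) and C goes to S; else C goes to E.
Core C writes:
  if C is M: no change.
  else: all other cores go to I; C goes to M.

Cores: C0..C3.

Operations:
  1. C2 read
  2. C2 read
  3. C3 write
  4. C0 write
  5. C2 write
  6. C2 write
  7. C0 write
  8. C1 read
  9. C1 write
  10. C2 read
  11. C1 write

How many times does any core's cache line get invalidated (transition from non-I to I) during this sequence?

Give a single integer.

Op 1: C2 read [C2 read from I: no other sharers -> C2=E (exclusive)] -> [I,I,E,I] (invalidations this op: 0; running total: 0)
Op 2: C2 read [C2 read: already in E, no change] -> [I,I,E,I] (invalidations this op: 0; running total: 0)
Op 3: C3 write [C3 write: invalidate ['C2=E'] -> C3=M] -> [I,I,I,M] (invalidations this op: 1; running total: 1)
Op 4: C0 write [C0 write: invalidate ['C3=M'] -> C0=M] -> [M,I,I,I] (invalidations this op: 1; running total: 2)
Op 5: C2 write [C2 write: invalidate ['C0=M'] -> C2=M] -> [I,I,M,I] (invalidations this op: 1; running total: 3)
Op 6: C2 write [C2 write: already M (modified), no change] -> [I,I,M,I] (invalidations this op: 0; running total: 3)
Op 7: C0 write [C0 write: invalidate ['C2=M'] -> C0=M] -> [M,I,I,I] (invalidations this op: 1; running total: 4)
Op 8: C1 read [C1 read from I: others=['C0=M'] -> C1=S, others downsized to S] -> [S,S,I,I] (invalidations this op: 0; running total: 4)
Op 9: C1 write [C1 write: invalidate ['C0=S'] -> C1=M] -> [I,M,I,I] (invalidations this op: 1; running total: 5)
Op 10: C2 read [C2 read from I: others=['C1=M'] -> C2=S, others downsized to S] -> [I,S,S,I] (invalidations this op: 0; running total: 5)
Op 11: C1 write [C1 write: invalidate ['C2=S'] -> C1=M] -> [I,M,I,I] (invalidations this op: 1; running total: 6)

Answer: 6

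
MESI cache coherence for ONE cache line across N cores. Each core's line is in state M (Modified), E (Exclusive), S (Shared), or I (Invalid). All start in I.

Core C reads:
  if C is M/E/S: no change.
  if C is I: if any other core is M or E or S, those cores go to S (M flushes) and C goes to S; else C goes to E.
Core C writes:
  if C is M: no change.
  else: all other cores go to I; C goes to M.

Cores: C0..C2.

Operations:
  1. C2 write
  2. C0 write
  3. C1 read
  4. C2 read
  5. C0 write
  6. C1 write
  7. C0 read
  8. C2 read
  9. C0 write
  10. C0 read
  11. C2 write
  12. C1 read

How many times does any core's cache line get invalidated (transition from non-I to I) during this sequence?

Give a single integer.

Answer: 7

Derivation:
Op 1: C2 write [C2 write: invalidate none -> C2=M] -> [I,I,M] (invalidations this op: 0; running total: 0)
Op 2: C0 write [C0 write: invalidate ['C2=M'] -> C0=M] -> [M,I,I] (invalidations this op: 1; running total: 1)
Op 3: C1 read [C1 read from I: others=['C0=M'] -> C1=S, others downsized to S] -> [S,S,I] (invalidations this op: 0; running total: 1)
Op 4: C2 read [C2 read from I: others=['C0=S', 'C1=S'] -> C2=S, others downsized to S] -> [S,S,S] (invalidations this op: 0; running total: 1)
Op 5: C0 write [C0 write: invalidate ['C1=S', 'C2=S'] -> C0=M] -> [M,I,I] (invalidations this op: 2; running total: 3)
Op 6: C1 write [C1 write: invalidate ['C0=M'] -> C1=M] -> [I,M,I] (invalidations this op: 1; running total: 4)
Op 7: C0 read [C0 read from I: others=['C1=M'] -> C0=S, others downsized to S] -> [S,S,I] (invalidations this op: 0; running total: 4)
Op 8: C2 read [C2 read from I: others=['C0=S', 'C1=S'] -> C2=S, others downsized to S] -> [S,S,S] (invalidations this op: 0; running total: 4)
Op 9: C0 write [C0 write: invalidate ['C1=S', 'C2=S'] -> C0=M] -> [M,I,I] (invalidations this op: 2; running total: 6)
Op 10: C0 read [C0 read: already in M, no change] -> [M,I,I] (invalidations this op: 0; running total: 6)
Op 11: C2 write [C2 write: invalidate ['C0=M'] -> C2=M] -> [I,I,M] (invalidations this op: 1; running total: 7)
Op 12: C1 read [C1 read from I: others=['C2=M'] -> C1=S, others downsized to S] -> [I,S,S] (invalidations this op: 0; running total: 7)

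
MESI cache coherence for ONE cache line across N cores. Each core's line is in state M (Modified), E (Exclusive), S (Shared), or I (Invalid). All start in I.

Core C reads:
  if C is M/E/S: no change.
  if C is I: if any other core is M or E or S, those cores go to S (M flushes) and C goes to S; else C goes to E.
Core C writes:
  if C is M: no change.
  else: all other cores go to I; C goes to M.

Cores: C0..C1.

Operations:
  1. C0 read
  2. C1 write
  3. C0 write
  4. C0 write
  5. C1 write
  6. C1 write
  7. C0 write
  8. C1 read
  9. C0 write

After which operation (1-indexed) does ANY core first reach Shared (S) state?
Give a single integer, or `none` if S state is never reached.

Answer: 8

Derivation:
Op 1: C0 read [C0 read from I: no other sharers -> C0=E (exclusive)] -> [E,I]
Op 2: C1 write [C1 write: invalidate ['C0=E'] -> C1=M] -> [I,M]
Op 3: C0 write [C0 write: invalidate ['C1=M'] -> C0=M] -> [M,I]
Op 4: C0 write [C0 write: already M (modified), no change] -> [M,I]
Op 5: C1 write [C1 write: invalidate ['C0=M'] -> C1=M] -> [I,M]
Op 6: C1 write [C1 write: already M (modified), no change] -> [I,M]
Op 7: C0 write [C0 write: invalidate ['C1=M'] -> C0=M] -> [M,I]
Op 8: C1 read [C1 read from I: others=['C0=M'] -> C1=S, others downsized to S] -> [S,S]
  -> First S state at op 8; remaining ops need not be traced.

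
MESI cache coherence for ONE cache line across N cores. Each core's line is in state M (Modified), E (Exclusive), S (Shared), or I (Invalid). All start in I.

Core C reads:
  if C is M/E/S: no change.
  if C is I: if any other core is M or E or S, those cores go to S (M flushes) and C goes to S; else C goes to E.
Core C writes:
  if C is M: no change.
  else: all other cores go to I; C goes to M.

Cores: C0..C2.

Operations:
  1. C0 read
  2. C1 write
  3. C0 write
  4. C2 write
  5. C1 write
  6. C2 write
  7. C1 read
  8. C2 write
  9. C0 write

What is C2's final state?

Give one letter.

Op 1: C0 read [C0 read from I: no other sharers -> C0=E (exclusive)] -> [E,I,I]
Op 2: C1 write [C1 write: invalidate ['C0=E'] -> C1=M] -> [I,M,I]
Op 3: C0 write [C0 write: invalidate ['C1=M'] -> C0=M] -> [M,I,I]
Op 4: C2 write [C2 write: invalidate ['C0=M'] -> C2=M] -> [I,I,M]
Op 5: C1 write [C1 write: invalidate ['C2=M'] -> C1=M] -> [I,M,I]
Op 6: C2 write [C2 write: invalidate ['C1=M'] -> C2=M] -> [I,I,M]
Op 7: C1 read [C1 read from I: others=['C2=M'] -> C1=S, others downsized to S] -> [I,S,S]
Op 8: C2 write [C2 write: invalidate ['C1=S'] -> C2=M] -> [I,I,M]
Op 9: C0 write [C0 write: invalidate ['C2=M'] -> C0=M] -> [M,I,I]

Answer: I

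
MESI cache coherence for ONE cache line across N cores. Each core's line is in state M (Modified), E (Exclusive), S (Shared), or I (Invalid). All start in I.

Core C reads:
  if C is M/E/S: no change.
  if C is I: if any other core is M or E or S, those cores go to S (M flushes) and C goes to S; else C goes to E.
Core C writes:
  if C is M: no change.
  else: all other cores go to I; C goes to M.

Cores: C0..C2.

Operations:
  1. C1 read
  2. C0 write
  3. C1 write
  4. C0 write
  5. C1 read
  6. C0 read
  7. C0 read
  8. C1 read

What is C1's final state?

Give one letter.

Op 1: C1 read [C1 read from I: no other sharers -> C1=E (exclusive)] -> [I,E,I]
Op 2: C0 write [C0 write: invalidate ['C1=E'] -> C0=M] -> [M,I,I]
Op 3: C1 write [C1 write: invalidate ['C0=M'] -> C1=M] -> [I,M,I]
Op 4: C0 write [C0 write: invalidate ['C1=M'] -> C0=M] -> [M,I,I]
Op 5: C1 read [C1 read from I: others=['C0=M'] -> C1=S, others downsized to S] -> [S,S,I]
Op 6: C0 read [C0 read: already in S, no change] -> [S,S,I]
Op 7: C0 read [C0 read: already in S, no change] -> [S,S,I]
Op 8: C1 read [C1 read: already in S, no change] -> [S,S,I]

Answer: S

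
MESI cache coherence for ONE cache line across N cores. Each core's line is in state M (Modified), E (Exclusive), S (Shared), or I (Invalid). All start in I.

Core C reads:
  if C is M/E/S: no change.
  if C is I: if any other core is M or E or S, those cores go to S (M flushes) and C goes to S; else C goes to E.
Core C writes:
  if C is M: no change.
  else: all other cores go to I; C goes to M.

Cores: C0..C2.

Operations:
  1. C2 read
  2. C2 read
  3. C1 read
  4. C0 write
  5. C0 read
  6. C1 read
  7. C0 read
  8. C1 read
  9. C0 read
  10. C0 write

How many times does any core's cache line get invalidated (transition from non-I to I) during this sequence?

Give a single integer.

Op 1: C2 read [C2 read from I: no other sharers -> C2=E (exclusive)] -> [I,I,E] (invalidations this op: 0; running total: 0)
Op 2: C2 read [C2 read: already in E, no change] -> [I,I,E] (invalidations this op: 0; running total: 0)
Op 3: C1 read [C1 read from I: others=['C2=E'] -> C1=S, others downsized to S] -> [I,S,S] (invalidations this op: 0; running total: 0)
Op 4: C0 write [C0 write: invalidate ['C1=S', 'C2=S'] -> C0=M] -> [M,I,I] (invalidations this op: 2; running total: 2)
Op 5: C0 read [C0 read: already in M, no change] -> [M,I,I] (invalidations this op: 0; running total: 2)
Op 6: C1 read [C1 read from I: others=['C0=M'] -> C1=S, others downsized to S] -> [S,S,I] (invalidations this op: 0; running total: 2)
Op 7: C0 read [C0 read: already in S, no change] -> [S,S,I] (invalidations this op: 0; running total: 2)
Op 8: C1 read [C1 read: already in S, no change] -> [S,S,I] (invalidations this op: 0; running total: 2)
Op 9: C0 read [C0 read: already in S, no change] -> [S,S,I] (invalidations this op: 0; running total: 2)
Op 10: C0 write [C0 write: invalidate ['C1=S'] -> C0=M] -> [M,I,I] (invalidations this op: 1; running total: 3)

Answer: 3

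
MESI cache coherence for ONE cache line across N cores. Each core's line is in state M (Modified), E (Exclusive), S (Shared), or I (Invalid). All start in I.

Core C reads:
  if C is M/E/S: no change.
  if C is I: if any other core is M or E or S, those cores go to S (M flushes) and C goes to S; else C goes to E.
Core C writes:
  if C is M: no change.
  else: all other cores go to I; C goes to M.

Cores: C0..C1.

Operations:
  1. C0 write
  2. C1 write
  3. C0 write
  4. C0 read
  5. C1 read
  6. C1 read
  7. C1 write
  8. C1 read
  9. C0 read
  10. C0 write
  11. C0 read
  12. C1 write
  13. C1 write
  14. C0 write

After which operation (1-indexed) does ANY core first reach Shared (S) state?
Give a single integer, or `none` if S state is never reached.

Op 1: C0 write [C0 write: invalidate none -> C0=M] -> [M,I]
Op 2: C1 write [C1 write: invalidate ['C0=M'] -> C1=M] -> [I,M]
Op 3: C0 write [C0 write: invalidate ['C1=M'] -> C0=M] -> [M,I]
Op 4: C0 read [C0 read: already in M, no change] -> [M,I]
Op 5: C1 read [C1 read from I: others=['C0=M'] -> C1=S, others downsized to S] -> [S,S]
  -> First S state at op 5; remaining ops need not be traced.

Answer: 5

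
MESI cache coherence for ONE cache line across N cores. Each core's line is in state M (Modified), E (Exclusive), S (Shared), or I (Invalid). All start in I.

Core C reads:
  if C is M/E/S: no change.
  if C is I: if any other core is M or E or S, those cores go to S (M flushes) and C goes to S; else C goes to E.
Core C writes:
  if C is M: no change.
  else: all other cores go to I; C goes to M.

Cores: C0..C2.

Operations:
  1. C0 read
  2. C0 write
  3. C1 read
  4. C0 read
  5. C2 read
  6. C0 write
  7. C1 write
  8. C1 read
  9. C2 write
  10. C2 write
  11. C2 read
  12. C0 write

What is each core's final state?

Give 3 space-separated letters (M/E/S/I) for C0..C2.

Op 1: C0 read [C0 read from I: no other sharers -> C0=E (exclusive)] -> [E,I,I]
Op 2: C0 write [C0 write: invalidate none -> C0=M] -> [M,I,I]
Op 3: C1 read [C1 read from I: others=['C0=M'] -> C1=S, others downsized to S] -> [S,S,I]
Op 4: C0 read [C0 read: already in S, no change] -> [S,S,I]
Op 5: C2 read [C2 read from I: others=['C0=S', 'C1=S'] -> C2=S, others downsized to S] -> [S,S,S]
Op 6: C0 write [C0 write: invalidate ['C1=S', 'C2=S'] -> C0=M] -> [M,I,I]
Op 7: C1 write [C1 write: invalidate ['C0=M'] -> C1=M] -> [I,M,I]
Op 8: C1 read [C1 read: already in M, no change] -> [I,M,I]
Op 9: C2 write [C2 write: invalidate ['C1=M'] -> C2=M] -> [I,I,M]
Op 10: C2 write [C2 write: already M (modified), no change] -> [I,I,M]
Op 11: C2 read [C2 read: already in M, no change] -> [I,I,M]
Op 12: C0 write [C0 write: invalidate ['C2=M'] -> C0=M] -> [M,I,I]

Answer: M I I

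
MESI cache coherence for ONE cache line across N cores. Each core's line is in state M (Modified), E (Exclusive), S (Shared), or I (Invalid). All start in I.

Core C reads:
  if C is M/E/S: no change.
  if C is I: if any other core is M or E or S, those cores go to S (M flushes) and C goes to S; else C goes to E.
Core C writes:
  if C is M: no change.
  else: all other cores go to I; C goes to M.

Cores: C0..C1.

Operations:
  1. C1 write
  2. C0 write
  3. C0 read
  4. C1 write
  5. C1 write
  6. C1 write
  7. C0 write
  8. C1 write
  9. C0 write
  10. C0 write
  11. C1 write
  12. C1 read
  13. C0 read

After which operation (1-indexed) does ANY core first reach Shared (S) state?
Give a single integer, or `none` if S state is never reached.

Answer: 13

Derivation:
Op 1: C1 write [C1 write: invalidate none -> C1=M] -> [I,M]
Op 2: C0 write [C0 write: invalidate ['C1=M'] -> C0=M] -> [M,I]
Op 3: C0 read [C0 read: already in M, no change] -> [M,I]
Op 4: C1 write [C1 write: invalidate ['C0=M'] -> C1=M] -> [I,M]
Op 5: C1 write [C1 write: already M (modified), no change] -> [I,M]
Op 6: C1 write [C1 write: already M (modified), no change] -> [I,M]
Op 7: C0 write [C0 write: invalidate ['C1=M'] -> C0=M] -> [M,I]
Op 8: C1 write [C1 write: invalidate ['C0=M'] -> C1=M] -> [I,M]
Op 9: C0 write [C0 write: invalidate ['C1=M'] -> C0=M] -> [M,I]
Op 10: C0 write [C0 write: already M (modified), no change] -> [M,I]
Op 11: C1 write [C1 write: invalidate ['C0=M'] -> C1=M] -> [I,M]
Op 12: C1 read [C1 read: already in M, no change] -> [I,M]
Op 13: C0 read [C0 read from I: others=['C1=M'] -> C0=S, others downsized to S] -> [S,S]
  -> First S state at op 13; remaining ops need not be traced.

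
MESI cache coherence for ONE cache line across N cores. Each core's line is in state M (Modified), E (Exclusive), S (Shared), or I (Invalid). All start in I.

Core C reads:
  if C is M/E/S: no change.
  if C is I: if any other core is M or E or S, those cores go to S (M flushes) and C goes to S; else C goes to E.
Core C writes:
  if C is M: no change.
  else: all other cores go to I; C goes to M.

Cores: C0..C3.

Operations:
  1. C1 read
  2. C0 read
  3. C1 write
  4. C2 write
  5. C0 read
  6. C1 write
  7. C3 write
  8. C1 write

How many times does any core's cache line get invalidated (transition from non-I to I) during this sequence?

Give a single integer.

Op 1: C1 read [C1 read from I: no other sharers -> C1=E (exclusive)] -> [I,E,I,I] (invalidations this op: 0; running total: 0)
Op 2: C0 read [C0 read from I: others=['C1=E'] -> C0=S, others downsized to S] -> [S,S,I,I] (invalidations this op: 0; running total: 0)
Op 3: C1 write [C1 write: invalidate ['C0=S'] -> C1=M] -> [I,M,I,I] (invalidations this op: 1; running total: 1)
Op 4: C2 write [C2 write: invalidate ['C1=M'] -> C2=M] -> [I,I,M,I] (invalidations this op: 1; running total: 2)
Op 5: C0 read [C0 read from I: others=['C2=M'] -> C0=S, others downsized to S] -> [S,I,S,I] (invalidations this op: 0; running total: 2)
Op 6: C1 write [C1 write: invalidate ['C0=S', 'C2=S'] -> C1=M] -> [I,M,I,I] (invalidations this op: 2; running total: 4)
Op 7: C3 write [C3 write: invalidate ['C1=M'] -> C3=M] -> [I,I,I,M] (invalidations this op: 1; running total: 5)
Op 8: C1 write [C1 write: invalidate ['C3=M'] -> C1=M] -> [I,M,I,I] (invalidations this op: 1; running total: 6)

Answer: 6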